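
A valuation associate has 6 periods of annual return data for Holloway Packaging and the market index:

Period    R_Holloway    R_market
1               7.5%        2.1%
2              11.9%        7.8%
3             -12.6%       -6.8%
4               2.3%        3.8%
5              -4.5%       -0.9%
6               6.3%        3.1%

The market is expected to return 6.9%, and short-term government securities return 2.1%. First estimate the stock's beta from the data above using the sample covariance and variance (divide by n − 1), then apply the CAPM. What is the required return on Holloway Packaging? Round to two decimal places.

10.33%

Mean R_i = (7.5 + 11.9 − 12.6 + 2.3 − 4.5 + 6.3) / 6 = 1.8167%
Mean R_m = (2.1 + 7.8 − 6.8 + 3.8 − 0.9 + 3.1) / 6 = 1.5167%
Σ(R_i − R̄_i)(R_m − R̄_m) = 210.0383  ⇒  Cov = 210.0383 / 5 = 42.0077
Σ(R_m − R̄_m)² = 122.5483  ⇒  Var(R_m) = 122.5483 / 5 = 24.5097
β = Cov / Var(R_m) = 42.0077 / 24.5097 = 1.7139
MRP = 6.9% − 2.1% = 4.80%
E(R) = R_f + β × MRP = 2.1% + 1.7139 × 4.8% = 10.33%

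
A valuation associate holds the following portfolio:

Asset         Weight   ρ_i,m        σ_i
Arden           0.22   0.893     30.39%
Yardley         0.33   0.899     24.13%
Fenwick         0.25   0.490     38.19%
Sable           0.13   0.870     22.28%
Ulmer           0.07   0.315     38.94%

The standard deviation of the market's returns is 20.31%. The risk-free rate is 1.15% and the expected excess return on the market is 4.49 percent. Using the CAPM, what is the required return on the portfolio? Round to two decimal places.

β_Arden = 0.893 × 30.39% / 20.31% = 1.3362
β_Yardley = 0.899 × 24.13% / 20.31% = 1.0681
β_Fenwick = 0.490 × 38.19% / 20.31% = 0.9214
β_Sable = 0.870 × 22.28% / 20.31% = 0.9544
β_Ulmer = 0.315 × 38.94% / 20.31% = 0.6039
β_P = Σ w_i β_i = 0.22×1.3362 + 0.33×1.0681 + 0.25×0.9214 + 0.13×0.9544 + 0.07×0.6039 = 1.0431
E(R_P) = R_f + β_P × MRP = 1.15% + 1.0431 × 4.49% = 5.83%

5.83%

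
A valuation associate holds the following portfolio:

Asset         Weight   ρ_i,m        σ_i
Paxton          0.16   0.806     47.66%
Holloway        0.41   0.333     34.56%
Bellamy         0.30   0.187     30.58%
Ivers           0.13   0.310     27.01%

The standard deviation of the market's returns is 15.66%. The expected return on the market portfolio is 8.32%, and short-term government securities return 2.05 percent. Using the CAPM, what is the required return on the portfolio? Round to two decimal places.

7.52%

β_Paxton = 0.806 × 47.66% / 15.66% = 2.4530
β_Holloway = 0.333 × 34.56% / 15.66% = 0.7349
β_Bellamy = 0.187 × 30.58% / 15.66% = 0.3652
β_Ivers = 0.310 × 27.01% / 15.66% = 0.5347
β_P = Σ w_i β_i = 0.16×2.4530 + 0.41×0.7349 + 0.30×0.3652 + 0.13×0.5347 = 0.8729
MRP = 8.32% − 2.05% = 6.27%
E(R_P) = R_f + β_P × MRP = 2.05% + 0.8729 × 6.27% = 7.52%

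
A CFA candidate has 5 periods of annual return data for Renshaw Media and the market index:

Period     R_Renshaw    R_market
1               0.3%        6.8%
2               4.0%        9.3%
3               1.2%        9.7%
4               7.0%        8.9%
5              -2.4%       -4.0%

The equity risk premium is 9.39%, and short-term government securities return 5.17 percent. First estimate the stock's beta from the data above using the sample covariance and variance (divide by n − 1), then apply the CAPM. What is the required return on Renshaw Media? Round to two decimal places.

Mean R_i = (0.3 + 4.0 + 1.2 + 7.0 − 2.4) / 5 = 2.0200%
Mean R_m = (6.8 + 9.3 + 9.7 + 8.9 − 4.0) / 5 = 6.1400%
Σ(R_i − R̄_i)(R_m − R̄_m) = 60.7660  ⇒  Cov = 60.7660 / 4 = 15.1915
Σ(R_m − R̄_m)² = 133.5320  ⇒  Var(R_m) = 133.5320 / 4 = 33.3830
β = Cov / Var(R_m) = 15.1915 / 33.3830 = 0.4551
E(R) = R_f + β × MRP = 5.17% + 0.4551 × 9.39% = 9.44%

9.44%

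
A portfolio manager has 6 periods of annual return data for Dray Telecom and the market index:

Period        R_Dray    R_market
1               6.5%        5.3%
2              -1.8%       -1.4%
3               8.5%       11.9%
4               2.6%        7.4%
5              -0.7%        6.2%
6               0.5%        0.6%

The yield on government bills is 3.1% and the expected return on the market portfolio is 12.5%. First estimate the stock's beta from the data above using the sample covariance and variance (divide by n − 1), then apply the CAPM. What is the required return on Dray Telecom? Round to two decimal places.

Mean R_i = (6.5 − 1.8 + 8.5 + 2.6 − 0.7 + 0.5) / 6 = 2.6000%
Mean R_m = (5.3 − 1.4 + 11.9 + 7.4 + 6.2 + 0.6) / 6 = 5.0000%
Σ(R_i − R̄_i)(R_m − R̄_m) = 75.3200  ⇒  Cov = 75.3200 / 5 = 15.0640
Σ(R_m − R̄_m)² = 115.2200  ⇒  Var(R_m) = 115.2200 / 5 = 23.0440
β = Cov / Var(R_m) = 15.0640 / 23.0440 = 0.6537
MRP = 12.5% − 3.1% = 9.40%
E(R) = R_f + β × MRP = 3.1% + 0.6537 × 9.4% = 9.24%

9.24%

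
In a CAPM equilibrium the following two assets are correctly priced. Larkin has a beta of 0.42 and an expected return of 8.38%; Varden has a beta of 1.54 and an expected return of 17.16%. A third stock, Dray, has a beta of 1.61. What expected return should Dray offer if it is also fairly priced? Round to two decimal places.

MRP (SML slope) = (17.16% − 8.38%) / (1.54 − 0.42) = 8.78% / 1.12 = 7.8393%
R_f (intercept) = 8.38% − 0.42 × 7.8393% = 5.0875%
E(R_Dray) = R_f + β × MRP = 5.0875% + 1.61 × 7.8393% = 17.71%

17.71%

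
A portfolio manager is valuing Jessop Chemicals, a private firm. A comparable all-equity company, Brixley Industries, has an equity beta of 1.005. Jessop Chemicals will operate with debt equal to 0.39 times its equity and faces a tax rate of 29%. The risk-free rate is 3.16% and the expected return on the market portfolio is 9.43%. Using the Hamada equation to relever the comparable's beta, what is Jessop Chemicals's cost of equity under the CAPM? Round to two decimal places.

11.21%

β_L = β_U × [1 + (1 − t)(D/E)] = 1.005 × [1 + (1 − 0.29) × 0.39]
    = 1.005 × [1 + 0.71 × 0.39] = 1.005 × 1.2769 = 1.2833
MRP = 9.43% − 3.16% = 6.27%
E(R) = R_f + β_L × MRP = 3.16% + 1.2833 × 6.27% = 11.21%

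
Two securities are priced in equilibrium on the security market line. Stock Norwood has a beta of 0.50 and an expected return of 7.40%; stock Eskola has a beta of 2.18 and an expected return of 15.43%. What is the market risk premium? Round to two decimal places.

4.78%

Both satisfy E(R) = R_f + β·MRP, so the slope of the SML is
MRP = (15.43% − 7.40%) / (2.18 − 0.50) = 8.03% / 1.68 = 4.7798%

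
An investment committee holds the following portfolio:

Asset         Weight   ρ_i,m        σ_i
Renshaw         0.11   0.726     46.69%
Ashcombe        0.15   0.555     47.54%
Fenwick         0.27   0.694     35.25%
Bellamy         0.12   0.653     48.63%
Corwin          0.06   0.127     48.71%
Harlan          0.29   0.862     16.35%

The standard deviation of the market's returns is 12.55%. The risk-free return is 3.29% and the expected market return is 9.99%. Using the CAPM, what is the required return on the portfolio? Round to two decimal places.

β_Renshaw = 0.726 × 46.69% / 12.55% = 2.7010
β_Ashcombe = 0.555 × 47.54% / 12.55% = 2.1024
β_Fenwick = 0.694 × 35.25% / 12.55% = 1.9493
β_Bellamy = 0.653 × 48.63% / 12.55% = 2.5303
β_Corwin = 0.127 × 48.71% / 12.55% = 0.4929
β_Harlan = 0.862 × 16.35% / 12.55% = 1.1230
β_P = Σ w_i β_i = 0.11×2.7010 + 0.15×2.1024 + 0.27×1.9493 + 0.12×2.5303 + 0.06×0.4929 + 0.29×1.1230 = 1.7977
MRP = 9.99% − 3.29% = 6.70%
E(R_P) = R_f + β_P × MRP = 3.29% + 1.7977 × 6.70% = 15.33%

15.33%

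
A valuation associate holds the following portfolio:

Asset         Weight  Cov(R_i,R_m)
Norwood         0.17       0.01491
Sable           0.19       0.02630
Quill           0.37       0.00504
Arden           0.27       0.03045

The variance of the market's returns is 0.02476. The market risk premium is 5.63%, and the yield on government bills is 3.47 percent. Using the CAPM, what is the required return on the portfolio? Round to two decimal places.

β_Norwood = 0.01491 / 0.02476 = 0.6022
β_Sable = 0.02630 / 0.02476 = 1.0622
β_Quill = 0.00504 / 0.02476 = 0.2036
β_Arden = 0.03045 / 0.02476 = 1.2298
β_P = Σ w_i β_i = 0.17×0.6022 + 0.19×1.0622 + 0.37×0.2036 + 0.27×1.2298 = 0.7116
E(R_P) = R_f + β_P × MRP = 3.47% + 0.7116 × 5.63% = 7.48%

7.48%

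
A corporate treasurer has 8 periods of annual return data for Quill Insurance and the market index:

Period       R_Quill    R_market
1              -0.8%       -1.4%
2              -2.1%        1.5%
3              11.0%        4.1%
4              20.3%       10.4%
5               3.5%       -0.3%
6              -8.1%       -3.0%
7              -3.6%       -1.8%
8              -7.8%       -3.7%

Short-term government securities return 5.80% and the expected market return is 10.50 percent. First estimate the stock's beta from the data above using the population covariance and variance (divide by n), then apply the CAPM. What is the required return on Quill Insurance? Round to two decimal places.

Mean R_i = (-0.8 − 2.1 + 11.0 + 20.3 + 3.5 − 8.1 − 3.6 − 7.8) / 8 = 1.5500%
Mean R_m = (-1.4 + 1.5 + 4.1 + 10.4 − 0.3 − 3.0 − 1.8 − 3.7) / 8 = 0.7250%
Σ(R_i − R̄_i)(R_m − R̄_m) = 303.7900  ⇒  Cov = 303.7900 / 8 = 37.9738
Σ(R_m − R̄_m)² = 150.9950  ⇒  Var(R_m) = 150.9950 / 8 = 18.8744
β = Cov / Var(R_m) = 37.9738 / 18.8744 = 2.0119
MRP = 10.50% − 5.80% = 4.70%
E(R) = R_f + β × MRP = 5.80% + 2.0119 × 4.70% = 15.26%

15.26%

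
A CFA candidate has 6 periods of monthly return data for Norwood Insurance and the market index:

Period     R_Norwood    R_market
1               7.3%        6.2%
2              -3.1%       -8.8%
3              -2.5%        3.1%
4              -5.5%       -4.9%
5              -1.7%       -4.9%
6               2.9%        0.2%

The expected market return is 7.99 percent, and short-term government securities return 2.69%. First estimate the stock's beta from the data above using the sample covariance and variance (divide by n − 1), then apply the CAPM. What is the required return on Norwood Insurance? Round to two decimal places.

5.90%

Mean R_i = (7.3 − 3.1 − 2.5 − 5.5 − 1.7 + 2.9) / 6 = -0.4333%
Mean R_m = (6.2 − 8.8 + 3.1 − 4.9 − 4.9 + 0.2) / 6 = -1.5167%
Σ(R_i − R̄_i)(R_m − R̄_m) = 96.7067  ⇒  Cov = 96.7067 / 5 = 19.3413
Σ(R_m − R̄_m)² = 159.7483  ⇒  Var(R_m) = 159.7483 / 5 = 31.9497
β = Cov / Var(R_m) = 19.3413 / 31.9497 = 0.6054
MRP = 7.99% − 2.69% = 5.30%
E(R) = R_f + β × MRP = 2.69% + 0.6054 × 5.30% = 5.90%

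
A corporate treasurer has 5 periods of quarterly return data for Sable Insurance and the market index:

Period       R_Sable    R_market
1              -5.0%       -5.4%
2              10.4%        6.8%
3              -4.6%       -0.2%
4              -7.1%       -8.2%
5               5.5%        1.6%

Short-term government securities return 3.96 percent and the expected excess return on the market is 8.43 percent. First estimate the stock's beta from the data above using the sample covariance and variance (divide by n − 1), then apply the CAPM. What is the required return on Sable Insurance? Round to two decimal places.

13.93%

Mean R_i = (-5.0 + 10.4 − 4.6 − 7.1 + 5.5) / 5 = -0.1600%
Mean R_m = (-5.4 + 6.8 − 0.2 − 8.2 + 1.6) / 5 = -1.0800%
Σ(R_i − R̄_i)(R_m − R̄_m) = 164.7960  ⇒  Cov = 164.7960 / 4 = 41.1990
Σ(R_m − R̄_m)² = 139.4080  ⇒  Var(R_m) = 139.4080 / 4 = 34.8520
β = Cov / Var(R_m) = 41.1990 / 34.8520 = 1.1821
E(R) = R_f + β × MRP = 3.96% + 1.1821 × 8.43% = 13.93%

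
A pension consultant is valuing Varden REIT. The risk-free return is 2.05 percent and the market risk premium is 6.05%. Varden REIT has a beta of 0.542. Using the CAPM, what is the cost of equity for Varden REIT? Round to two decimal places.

E(R) = R_f + β × MRP = 2.05% + 0.542 × 6.05% = 5.33%

5.33%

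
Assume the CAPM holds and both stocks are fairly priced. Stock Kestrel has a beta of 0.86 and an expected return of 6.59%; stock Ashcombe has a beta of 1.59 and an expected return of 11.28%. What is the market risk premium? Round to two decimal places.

Both satisfy E(R) = R_f + β·MRP, so the slope of the SML is
MRP = (11.28% − 6.59%) / (1.59 − 0.86) = 4.69% / 0.73 = 6.4247%

6.42%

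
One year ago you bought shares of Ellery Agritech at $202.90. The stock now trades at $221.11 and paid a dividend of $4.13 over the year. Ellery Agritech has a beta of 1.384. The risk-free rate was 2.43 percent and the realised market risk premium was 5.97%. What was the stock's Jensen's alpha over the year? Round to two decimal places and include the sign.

+0.32%

Realised HPR = (P1 + D1 − P0) / P0 = (221.11 + 4.13 − 202.90) / 202.90 = 22.34 / 202.90 = 11.0103%
CAPM required = R_f + β·MRP = 2.43% + 1.384 × 5.97% = 10.69248%
α = realised − required = 11.0103% − 10.69248% = +0.32%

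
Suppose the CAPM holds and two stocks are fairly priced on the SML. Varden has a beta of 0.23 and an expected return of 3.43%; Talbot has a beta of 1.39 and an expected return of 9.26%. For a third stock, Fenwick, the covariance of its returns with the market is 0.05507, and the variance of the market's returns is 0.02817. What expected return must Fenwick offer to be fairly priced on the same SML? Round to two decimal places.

MRP = (9.26% − 3.43%) / (1.39 − 0.23) = 5.0259%
R_f = 3.43% − 0.23 × 5.0259% = 2.2740%
β_Fenwick = Cov / Var(R_m) = 0.05507 / 0.02817 = 1.9549
E(R_Fenwick) = R_f + β × MRP = 2.2740% + 1.9549 × 5.0259% = 12.10%

12.10%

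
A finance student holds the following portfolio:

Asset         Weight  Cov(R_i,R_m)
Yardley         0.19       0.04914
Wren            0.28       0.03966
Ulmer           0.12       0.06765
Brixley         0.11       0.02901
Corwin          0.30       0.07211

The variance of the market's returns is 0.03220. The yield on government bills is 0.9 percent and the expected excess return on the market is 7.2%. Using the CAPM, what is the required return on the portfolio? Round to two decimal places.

12.84%

β_Yardley = 0.04914 / 0.03220 = 1.5261
β_Wren = 0.03966 / 0.03220 = 1.2317
β_Ulmer = 0.06765 / 0.03220 = 2.1009
β_Brixley = 0.02901 / 0.03220 = 0.9009
β_Corwin = 0.07211 / 0.03220 = 2.2394
β_P = Σ w_i β_i = 0.19×1.5261 + 0.28×1.2317 + 0.12×2.1009 + 0.11×0.9009 + 0.30×2.2394 = 1.6579
E(R_P) = R_f + β_P × MRP = 0.9% + 1.6579 × 7.2% = 12.84%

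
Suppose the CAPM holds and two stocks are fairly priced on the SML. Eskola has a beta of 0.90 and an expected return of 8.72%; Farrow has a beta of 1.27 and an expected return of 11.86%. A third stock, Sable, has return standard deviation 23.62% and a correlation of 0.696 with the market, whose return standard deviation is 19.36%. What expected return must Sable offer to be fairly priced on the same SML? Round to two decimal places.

MRP = (11.86% − 8.72%) / (1.27 − 0.90) = 8.4865%
R_f = 8.72% − 0.90 × 8.4865% = 1.0822%
β_Sable = ρ·σ_i/σ_m = 0.696 × 23.62 / 19.36 = 0.8491
E(R_Sable) = R_f + β × MRP = 1.0822% + 0.8491 × 8.4865% = 8.29%

8.29%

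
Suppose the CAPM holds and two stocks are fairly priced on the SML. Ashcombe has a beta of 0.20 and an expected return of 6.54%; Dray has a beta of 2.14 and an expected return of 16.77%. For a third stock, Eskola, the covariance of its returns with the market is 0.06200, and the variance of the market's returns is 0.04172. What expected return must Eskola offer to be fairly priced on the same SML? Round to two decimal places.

MRP = (16.77% − 6.54%) / (2.14 − 0.20) = 5.2732%
R_f = 6.54% − 0.20 × 5.2732% = 5.4854%
β_Eskola = Cov / Var(R_m) = 0.06200 / 0.04172 = 1.4861
E(R_Eskola) = R_f + β × MRP = 5.4854% + 1.4861 × 5.2732% = 13.32%

13.32%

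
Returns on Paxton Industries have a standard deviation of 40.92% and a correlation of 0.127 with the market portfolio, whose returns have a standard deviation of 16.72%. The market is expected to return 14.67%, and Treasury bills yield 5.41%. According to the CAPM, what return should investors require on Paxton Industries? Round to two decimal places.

8.29%

β = ρ × σ_i / σ_m = 0.127 × 40.92% / 16.72% = 0.3108
MRP = 14.67% − 5.41% = 9.26%
E(R) = 5.41% + 0.3108 × 9.26% = 8.29%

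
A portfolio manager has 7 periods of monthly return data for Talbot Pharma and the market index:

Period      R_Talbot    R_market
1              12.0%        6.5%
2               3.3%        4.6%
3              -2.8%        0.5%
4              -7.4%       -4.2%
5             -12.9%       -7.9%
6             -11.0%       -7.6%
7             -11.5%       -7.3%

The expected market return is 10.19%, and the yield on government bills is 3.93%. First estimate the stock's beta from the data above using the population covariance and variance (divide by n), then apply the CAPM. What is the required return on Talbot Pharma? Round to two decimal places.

Mean R_i = (12.0 + 3.3 − 2.8 − 7.4 − 12.9 − 11.0 − 11.5) / 7 = -4.3286%
Mean R_m = (6.5 + 4.6 + 0.5 − 4.2 − 7.9 − 7.6 − 7.3) / 7 = -2.2000%
Σ(R_i − R̄_i)(R_m − R̄_m) = 325.6600  ⇒  Cov = 325.6600 / 7 = 46.5229
Σ(R_m − R̄_m)² = 220.8800  ⇒  Var(R_m) = 220.8800 / 7 = 31.5543
β = Cov / Var(R_m) = 46.5229 / 31.5543 = 1.4744
MRP = 10.19% − 3.93% = 6.26%
E(R) = R_f + β × MRP = 3.93% + 1.4744 × 6.26% = 13.16%

13.16%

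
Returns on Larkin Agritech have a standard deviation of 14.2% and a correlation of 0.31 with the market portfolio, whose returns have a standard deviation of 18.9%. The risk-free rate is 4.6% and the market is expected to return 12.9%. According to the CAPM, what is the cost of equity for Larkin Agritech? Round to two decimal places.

6.53%

β = ρ × σ_i / σ_m = 0.31 × 14.2% / 18.9% = 0.2329
MRP = 12.9% − 4.6% = 8.30%
E(R) = 4.6% + 0.2329 × 8.3% = 6.53%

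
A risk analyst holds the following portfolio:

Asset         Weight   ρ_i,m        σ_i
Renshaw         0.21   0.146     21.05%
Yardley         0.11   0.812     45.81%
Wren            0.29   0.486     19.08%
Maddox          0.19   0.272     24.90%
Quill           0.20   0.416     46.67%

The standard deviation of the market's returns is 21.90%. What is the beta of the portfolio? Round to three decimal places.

0.575

β_Renshaw = 0.146 × 21.05% / 21.90% = 0.1403
β_Yardley = 0.812 × 45.81% / 21.90% = 1.6985
β_Wren = 0.486 × 19.08% / 21.90% = 0.4234
β_Maddox = 0.272 × 24.90% / 21.90% = 0.3093
β_Quill = 0.416 × 46.67% / 21.90% = 0.8865
β_P = Σ w_i β_i = 0.21×0.1403 + 0.11×1.6985 + 0.29×0.4234 + 0.19×0.3093 + 0.20×0.8865 = 0.5752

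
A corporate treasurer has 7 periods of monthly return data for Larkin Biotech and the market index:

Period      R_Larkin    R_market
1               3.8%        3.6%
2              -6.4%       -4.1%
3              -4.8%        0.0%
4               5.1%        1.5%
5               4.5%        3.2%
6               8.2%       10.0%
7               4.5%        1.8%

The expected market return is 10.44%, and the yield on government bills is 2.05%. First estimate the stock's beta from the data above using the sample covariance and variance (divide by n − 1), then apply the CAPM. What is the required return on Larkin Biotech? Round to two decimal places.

11.14%

Mean R_i = (3.8 − 6.4 − 4.8 + 5.1 + 4.5 + 8.2 + 4.5) / 7 = 2.1286%
Mean R_m = (3.6 − 4.1 + 0.0 + 1.5 + 3.2 + 10.0 + 1.8) / 7 = 2.2857%
Σ(R_i − R̄_i)(R_m − R̄_m) = 118.0129  ⇒  Cov = 118.0129 / 6 = 19.6688
Σ(R_m − R̄_m)² = 108.9286  ⇒  Var(R_m) = 108.9286 / 6 = 18.1548
β = Cov / Var(R_m) = 19.6688 / 18.1548 = 1.0834
MRP = 10.44% − 2.05% = 8.39%
E(R) = R_f + β × MRP = 2.05% + 1.0834 × 8.39% = 11.14%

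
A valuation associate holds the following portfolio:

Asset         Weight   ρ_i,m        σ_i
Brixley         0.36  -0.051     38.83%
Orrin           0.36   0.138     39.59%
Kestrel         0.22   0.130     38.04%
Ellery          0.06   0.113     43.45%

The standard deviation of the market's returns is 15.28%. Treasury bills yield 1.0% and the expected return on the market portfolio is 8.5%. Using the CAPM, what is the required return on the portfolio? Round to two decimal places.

2.29%

β_Brixley = -0.051 × 38.83% / 15.28% = -0.1296
β_Orrin = 0.138 × 39.59% / 15.28% = 0.3576
β_Kestrel = 0.130 × 38.04% / 15.28% = 0.3236
β_Ellery = 0.113 × 43.45% / 15.28% = 0.3213
β_P = Σ w_i β_i = 0.36×-0.1296 + 0.36×0.3576 + 0.22×0.3236 + 0.06×0.3213 = 0.1726
MRP = 8.5% − 1.0% = 7.50%
E(R_P) = R_f + β_P × MRP = 1.0% + 0.1726 × 7.5% = 2.29%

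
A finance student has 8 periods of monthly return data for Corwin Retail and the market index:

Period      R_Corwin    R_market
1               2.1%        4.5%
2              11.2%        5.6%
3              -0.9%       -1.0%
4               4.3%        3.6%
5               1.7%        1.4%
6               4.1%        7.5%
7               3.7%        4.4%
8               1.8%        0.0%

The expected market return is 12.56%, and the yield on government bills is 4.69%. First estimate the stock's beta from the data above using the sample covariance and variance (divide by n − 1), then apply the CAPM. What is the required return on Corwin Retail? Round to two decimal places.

Mean R_i = (2.1 + 11.2 − 0.9 + 4.3 + 1.7 + 4.1 + 3.7 + 1.8) / 8 = 3.5000%
Mean R_m = (4.5 + 5.6 − 1.0 + 3.6 + 1.4 + 7.5 + 4.4 + 0.0) / 8 = 3.2500%
Σ(R_i − R̄_i)(R_m − R̄_m) = 46.9600  ⇒  Cov = 46.9600 / 7 = 6.7086
Σ(R_m − R̄_m)² = 58.6400  ⇒  Var(R_m) = 58.6400 / 7 = 8.3771
β = Cov / Var(R_m) = 6.7086 / 8.3771 = 0.8008
MRP = 12.56% − 4.69% = 7.87%
E(R) = R_f + β × MRP = 4.69% + 0.8008 × 7.87% = 10.99%

10.99%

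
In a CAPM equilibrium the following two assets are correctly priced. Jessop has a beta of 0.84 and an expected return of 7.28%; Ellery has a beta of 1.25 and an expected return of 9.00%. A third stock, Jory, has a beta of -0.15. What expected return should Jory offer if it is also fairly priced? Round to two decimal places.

MRP (SML slope) = (9.00% − 7.28%) / (1.25 − 0.84) = 1.72% / 0.41 = 4.1951%
R_f (intercept) = 7.28% − 0.84 × 4.1951% = 3.7561%
E(R_Jory) = R_f + β × MRP = 3.7561% + -0.15 × 4.1951% = 3.13%

3.13%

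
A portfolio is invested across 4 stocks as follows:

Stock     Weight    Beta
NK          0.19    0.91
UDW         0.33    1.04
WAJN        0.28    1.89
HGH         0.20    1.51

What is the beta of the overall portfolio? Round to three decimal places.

β_P = Σ w_i β_i = 0.19×0.91 + 0.33×1.04 + 0.28×1.89 + 0.20×1.51 = 1.3473

1.347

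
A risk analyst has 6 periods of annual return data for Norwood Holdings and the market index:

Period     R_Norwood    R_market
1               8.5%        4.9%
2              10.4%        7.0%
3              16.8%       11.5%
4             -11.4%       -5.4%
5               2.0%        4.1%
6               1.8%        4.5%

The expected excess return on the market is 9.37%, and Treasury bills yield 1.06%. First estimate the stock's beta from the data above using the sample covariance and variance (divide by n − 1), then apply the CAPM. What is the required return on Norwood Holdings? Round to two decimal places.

Mean R_i = (8.5 + 10.4 + 16.8 − 11.4 + 2.0 + 1.8) / 6 = 4.6833%
Mean R_m = (4.9 + 7.0 + 11.5 − 5.4 + 4.1 + 4.5) / 6 = 4.4333%
Σ(R_i − R̄_i)(R_m − R̄_m) = 260.9333  ⇒  Cov = 260.9333 / 5 = 52.1867
Σ(R_m − R̄_m)² = 153.5533  ⇒  Var(R_m) = 153.5533 / 5 = 30.7107
β = Cov / Var(R_m) = 52.1867 / 30.7107 = 1.6993
E(R) = R_f + β × MRP = 1.06% + 1.6993 × 9.37% = 16.98%

16.98%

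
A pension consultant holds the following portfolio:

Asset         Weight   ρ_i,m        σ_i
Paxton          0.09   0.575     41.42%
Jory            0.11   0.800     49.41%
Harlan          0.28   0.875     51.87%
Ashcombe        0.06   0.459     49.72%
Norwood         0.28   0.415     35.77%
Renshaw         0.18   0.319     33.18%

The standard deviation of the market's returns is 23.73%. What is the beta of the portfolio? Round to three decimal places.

1.122

β_Paxton = 0.575 × 41.42% / 23.73% = 1.0036
β_Jory = 0.800 × 49.41% / 23.73% = 1.6657
β_Harlan = 0.875 × 51.87% / 23.73% = 1.9126
β_Ashcombe = 0.459 × 49.72% / 23.73% = 0.9617
β_Norwood = 0.415 × 35.77% / 23.73% = 0.6256
β_Renshaw = 0.319 × 33.18% / 23.73% = 0.4460
β_P = Σ w_i β_i = 0.09×1.0036 + 0.11×1.6657 + 0.28×1.9126 + 0.06×0.9617 + 0.28×0.6256 + 0.18×0.4460 = 1.1222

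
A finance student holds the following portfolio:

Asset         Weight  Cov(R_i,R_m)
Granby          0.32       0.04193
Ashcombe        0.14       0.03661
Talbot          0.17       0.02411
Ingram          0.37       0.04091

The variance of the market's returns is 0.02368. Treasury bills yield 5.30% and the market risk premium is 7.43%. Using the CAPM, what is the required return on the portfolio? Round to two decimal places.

β_Granby = 0.04193 / 0.02368 = 1.7707
β_Ashcombe = 0.03661 / 0.02368 = 1.5460
β_Talbot = 0.02411 / 0.02368 = 1.0182
β_Ingram = 0.04091 / 0.02368 = 1.7276
β_P = Σ w_i β_i = 0.32×1.7707 + 0.14×1.5460 + 0.17×1.0182 + 0.37×1.7276 = 1.5954
E(R_P) = R_f + β_P × MRP = 5.30% + 1.5954 × 7.43% = 17.15%

17.15%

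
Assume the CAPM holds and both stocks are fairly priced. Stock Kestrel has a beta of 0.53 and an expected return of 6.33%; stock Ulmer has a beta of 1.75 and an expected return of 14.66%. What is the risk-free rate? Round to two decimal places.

Both satisfy E(R) = R_f + β·MRP, so the slope of the SML is
MRP = (14.66% − 6.33%) / (1.75 − 0.53) = 8.33% / 1.22 = 6.8279%
R_f = E(R_Kestrel) − β_Kestrel·MRP = 6.33% − 0.53 × 6.8279% = 2.7112%

2.71%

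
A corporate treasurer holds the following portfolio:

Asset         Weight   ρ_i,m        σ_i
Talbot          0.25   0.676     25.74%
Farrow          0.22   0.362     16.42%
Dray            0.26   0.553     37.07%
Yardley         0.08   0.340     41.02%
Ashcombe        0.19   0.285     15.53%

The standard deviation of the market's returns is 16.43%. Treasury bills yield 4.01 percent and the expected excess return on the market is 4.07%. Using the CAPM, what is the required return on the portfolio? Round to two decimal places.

7.22%

β_Talbot = 0.676 × 25.74% / 16.43% = 1.0591
β_Farrow = 0.362 × 16.42% / 16.43% = 0.3618
β_Dray = 0.553 × 37.07% / 16.43% = 1.2477
β_Yardley = 0.340 × 41.02% / 16.43% = 0.8489
β_Ashcombe = 0.285 × 15.53% / 16.43% = 0.2694
β_P = Σ w_i β_i = 0.25×1.0591 + 0.22×0.3618 + 0.26×1.2477 + 0.08×0.8489 + 0.19×0.2694 = 0.7879
E(R_P) = R_f + β_P × MRP = 4.01% + 0.7879 × 4.07% = 7.22%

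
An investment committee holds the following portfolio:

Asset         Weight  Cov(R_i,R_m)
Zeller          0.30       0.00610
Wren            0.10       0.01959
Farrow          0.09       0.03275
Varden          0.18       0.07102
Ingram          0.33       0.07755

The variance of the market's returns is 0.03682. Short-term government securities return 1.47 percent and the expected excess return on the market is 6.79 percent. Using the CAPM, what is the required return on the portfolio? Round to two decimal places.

β_Zeller = 0.00610 / 0.03682 = 0.1657
β_Wren = 0.01959 / 0.03682 = 0.5320
β_Farrow = 0.03275 / 0.03682 = 0.8895
β_Varden = 0.07102 / 0.03682 = 1.9288
β_Ingram = 0.07755 / 0.03682 = 2.1062
β_P = Σ w_i β_i = 0.30×0.1657 + 0.10×0.5320 + 0.09×0.8895 + 0.18×1.9288 + 0.33×2.1062 = 1.2252
E(R_P) = R_f + β_P × MRP = 1.47% + 1.2252 × 6.79% = 9.79%

9.79%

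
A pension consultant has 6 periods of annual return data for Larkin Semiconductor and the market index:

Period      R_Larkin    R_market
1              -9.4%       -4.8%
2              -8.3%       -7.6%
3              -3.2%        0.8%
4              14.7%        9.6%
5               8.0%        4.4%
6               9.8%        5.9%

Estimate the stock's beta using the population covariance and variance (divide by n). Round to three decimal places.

Mean R_i = (-9.4 − 8.3 − 3.2 + 14.7 + 8.0 + 9.8) / 6 = 1.9333%
Mean R_m = (-4.8 − 7.6 + 0.8 + 9.6 + 4.4 + 5.9) / 6 = 1.3833%
Σ(R_i − R̄_i)(R_m − R̄_m) = 323.7333  ⇒  Cov = 323.7333 / 6 = 53.9556
Σ(R_m − R̄_m)² = 216.2883  ⇒  Var(R_m) = 216.2883 / 6 = 36.0481
β = Cov / Var(R_m) = 53.9556 / 36.0481 = 1.4968

1.497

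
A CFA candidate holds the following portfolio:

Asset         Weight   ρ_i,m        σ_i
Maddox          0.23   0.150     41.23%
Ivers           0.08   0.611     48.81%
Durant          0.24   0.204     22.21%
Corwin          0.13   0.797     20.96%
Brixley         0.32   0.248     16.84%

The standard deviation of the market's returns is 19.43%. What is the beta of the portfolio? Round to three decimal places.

0.433

β_Maddox = 0.150 × 41.23% / 19.43% = 0.3183
β_Ivers = 0.611 × 48.81% / 19.43% = 1.5349
β_Durant = 0.204 × 22.21% / 19.43% = 0.2332
β_Corwin = 0.797 × 20.96% / 19.43% = 0.8598
β_Brixley = 0.248 × 16.84% / 19.43% = 0.2149
β_P = Σ w_i β_i = 0.23×0.3183 + 0.08×1.5349 + 0.24×0.2332 + 0.13×0.8598 + 0.32×0.2149 = 0.4325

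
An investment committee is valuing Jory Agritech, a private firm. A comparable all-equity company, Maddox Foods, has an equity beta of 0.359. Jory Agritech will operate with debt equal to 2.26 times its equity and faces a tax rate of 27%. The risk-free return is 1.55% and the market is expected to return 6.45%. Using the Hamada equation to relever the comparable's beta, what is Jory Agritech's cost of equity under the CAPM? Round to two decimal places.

β_L = β_U × [1 + (1 − t)(D/E)] = 0.359 × [1 + (1 − 0.27) × 2.26]
    = 0.359 × [1 + 0.73 × 2.26] = 0.359 × 2.6498 = 0.9513
MRP = 6.45% − 1.55% = 4.90%
E(R) = R_f + β_L × MRP = 1.55% + 0.9513 × 4.90% = 6.21%

6.21%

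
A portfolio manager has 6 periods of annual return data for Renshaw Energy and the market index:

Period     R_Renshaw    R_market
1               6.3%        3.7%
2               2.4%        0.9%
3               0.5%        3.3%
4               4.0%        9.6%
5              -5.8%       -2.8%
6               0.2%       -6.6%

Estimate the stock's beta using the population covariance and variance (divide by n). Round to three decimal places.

0.444

Mean R_i = (6.3 + 2.4 + 0.5 + 4.0 − 5.8 + 0.2) / 6 = 1.2667%
Mean R_m = (3.7 + 0.9 + 3.3 + 9.6 − 2.8 − 6.6) / 6 = 1.3500%
Σ(R_i − R̄_i)(R_m − R̄_m) = 70.1800  ⇒  Cov = 70.1800 / 6 = 11.6967
Σ(R_m − R̄_m)² = 158.0150  ⇒  Var(R_m) = 158.0150 / 6 = 26.3358
β = Cov / Var(R_m) = 11.6967 / 26.3358 = 0.4441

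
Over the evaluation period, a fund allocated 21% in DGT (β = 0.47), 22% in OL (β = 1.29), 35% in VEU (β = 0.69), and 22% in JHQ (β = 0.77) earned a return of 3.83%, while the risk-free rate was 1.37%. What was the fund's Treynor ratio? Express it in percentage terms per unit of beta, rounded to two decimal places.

β_P = 0.21×0.47 + 0.22×1.29 + 0.35×0.69 + 0.22×0.77 = 0.7934
Treynor = (R_P − R_f) / β_P = (3.83% − 1.37%) / 0.7934 = 2.46% / 0.7934 = 3.10%

3.10%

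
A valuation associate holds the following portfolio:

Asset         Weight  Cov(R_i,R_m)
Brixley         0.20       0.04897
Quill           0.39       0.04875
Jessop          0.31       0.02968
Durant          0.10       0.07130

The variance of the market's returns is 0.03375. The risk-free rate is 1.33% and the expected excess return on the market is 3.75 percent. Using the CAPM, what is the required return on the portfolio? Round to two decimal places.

β_Brixley = 0.04897 / 0.03375 = 1.4510
β_Quill = 0.04875 / 0.03375 = 1.4444
β_Jessop = 0.02968 / 0.03375 = 0.8794
β_Durant = 0.07130 / 0.03375 = 2.1126
β_P = Σ w_i β_i = 0.20×1.4510 + 0.39×1.4444 + 0.31×0.8794 + 0.10×2.1126 = 1.3374
E(R_P) = R_f + β_P × MRP = 1.33% + 1.3374 × 3.75% = 6.35%

6.35%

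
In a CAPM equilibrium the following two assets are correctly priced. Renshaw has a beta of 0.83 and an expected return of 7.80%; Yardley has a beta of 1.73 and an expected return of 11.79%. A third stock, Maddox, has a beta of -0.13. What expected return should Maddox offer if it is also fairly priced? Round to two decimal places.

MRP (SML slope) = (11.79% − 7.80%) / (1.73 − 0.83) = 3.99% / 0.90 = 4.4333%
R_f (intercept) = 7.80% − 0.83 × 4.4333% = 4.1204%
E(R_Maddox) = R_f + β × MRP = 4.1204% + -0.13 × 4.4333% = 3.54%

3.54%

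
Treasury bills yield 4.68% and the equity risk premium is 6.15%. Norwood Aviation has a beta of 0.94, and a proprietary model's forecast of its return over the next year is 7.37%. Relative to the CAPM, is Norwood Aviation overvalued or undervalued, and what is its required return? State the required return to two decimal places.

Required return = R_f + β·MRP = 4.68% + 0.94 × 6.15% = 10.46%
Forecast 7.37% < required 10.46% → the stock plots below the SML → overvalued.

Overvalued; required return 10.46%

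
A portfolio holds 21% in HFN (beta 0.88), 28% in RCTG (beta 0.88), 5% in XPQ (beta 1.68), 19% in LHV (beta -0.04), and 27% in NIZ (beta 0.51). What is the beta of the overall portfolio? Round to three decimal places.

0.645

β_P = Σ w_i β_i = 0.21×0.88 + 0.28×0.88 + 0.05×1.68 + 0.19×-0.04 + 0.27×0.51 = 0.6453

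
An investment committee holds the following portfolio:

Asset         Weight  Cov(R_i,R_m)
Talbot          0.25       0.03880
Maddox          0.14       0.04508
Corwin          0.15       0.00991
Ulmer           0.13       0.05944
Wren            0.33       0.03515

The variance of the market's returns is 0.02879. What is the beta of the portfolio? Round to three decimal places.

1.279

β_Talbot = 0.03880 / 0.02879 = 1.3477
β_Maddox = 0.04508 / 0.02879 = 1.5658
β_Corwin = 0.00991 / 0.02879 = 0.3442
β_Ulmer = 0.05944 / 0.02879 = 2.0646
β_Wren = 0.03515 / 0.02879 = 1.2209
β_P = Σ w_i β_i = 0.25×1.3477 + 0.14×1.5658 + 0.15×0.3442 + 0.13×2.0646 + 0.33×1.2209 = 1.2791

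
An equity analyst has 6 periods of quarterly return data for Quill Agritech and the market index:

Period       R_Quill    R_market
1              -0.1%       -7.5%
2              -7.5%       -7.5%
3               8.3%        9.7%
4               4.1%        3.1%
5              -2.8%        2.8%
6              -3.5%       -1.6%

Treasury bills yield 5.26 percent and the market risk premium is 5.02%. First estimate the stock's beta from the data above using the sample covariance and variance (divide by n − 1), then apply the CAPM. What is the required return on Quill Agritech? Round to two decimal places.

8.54%

Mean R_i = (-0.1 − 7.5 + 8.3 + 4.1 − 2.8 − 3.5) / 6 = -0.2500%
Mean R_m = (-7.5 − 7.5 + 9.7 + 3.1 + 2.8 − 1.6) / 6 = -0.1667%
Σ(R_i − R̄_i)(R_m − R̄_m) = 147.7300  ⇒  Cov = 147.7300 / 5 = 29.5460
Σ(R_m − R̄_m)² = 226.4333  ⇒  Var(R_m) = 226.4333 / 5 = 45.2867
β = Cov / Var(R_m) = 29.5460 / 45.2867 = 0.6524
E(R) = R_f + β × MRP = 5.26% + 0.6524 × 5.02% = 8.54%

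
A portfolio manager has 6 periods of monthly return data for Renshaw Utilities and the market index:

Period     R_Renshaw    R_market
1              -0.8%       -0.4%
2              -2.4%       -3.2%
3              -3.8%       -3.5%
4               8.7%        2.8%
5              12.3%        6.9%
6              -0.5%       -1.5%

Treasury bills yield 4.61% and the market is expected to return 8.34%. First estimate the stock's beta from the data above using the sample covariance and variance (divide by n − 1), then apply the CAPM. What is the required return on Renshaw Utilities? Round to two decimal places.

10.60%

Mean R_i = (-0.8 − 2.4 − 3.8 + 8.7 + 12.3 − 0.5) / 6 = 2.2500%
Mean R_m = (-0.4 − 3.2 − 3.5 + 2.8 + 6.9 − 1.5) / 6 = 0.1833%
Σ(R_i − R̄_i)(R_m − R̄_m) = 128.8050  ⇒  Cov = 128.8050 / 5 = 25.7610
Σ(R_m − R̄_m)² = 80.1483  ⇒  Var(R_m) = 80.1483 / 5 = 16.0297
β = Cov / Var(R_m) = 25.7610 / 16.0297 = 1.6071
MRP = 8.34% − 4.61% = 3.73%
E(R) = R_f + β × MRP = 4.61% + 1.6071 × 3.73% = 10.60%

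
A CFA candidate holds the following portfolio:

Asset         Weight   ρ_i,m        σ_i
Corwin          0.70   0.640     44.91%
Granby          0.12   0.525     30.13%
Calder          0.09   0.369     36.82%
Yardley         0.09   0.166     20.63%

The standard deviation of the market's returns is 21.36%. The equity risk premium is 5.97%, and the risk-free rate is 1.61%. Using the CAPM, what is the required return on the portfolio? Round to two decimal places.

β_Corwin = 0.640 × 44.91% / 21.36% = 1.3456
β_Granby = 0.525 × 30.13% / 21.36% = 0.7406
β_Calder = 0.369 × 36.82% / 21.36% = 0.6361
β_Yardley = 0.166 × 20.63% / 21.36% = 0.1603
β_P = Σ w_i β_i = 0.70×1.3456 + 0.12×0.7406 + 0.09×0.6361 + 0.09×0.1603 = 1.1025
E(R_P) = R_f + β_P × MRP = 1.61% + 1.1025 × 5.97% = 8.19%

8.19%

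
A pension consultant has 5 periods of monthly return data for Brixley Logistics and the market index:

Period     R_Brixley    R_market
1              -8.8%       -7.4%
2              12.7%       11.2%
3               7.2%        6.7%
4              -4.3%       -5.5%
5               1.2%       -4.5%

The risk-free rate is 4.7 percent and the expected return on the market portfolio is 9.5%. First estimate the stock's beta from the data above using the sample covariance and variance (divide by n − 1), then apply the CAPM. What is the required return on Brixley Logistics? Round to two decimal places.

9.46%

Mean R_i = (-8.8 + 12.7 + 7.2 − 4.3 + 1.2) / 5 = 1.6000%
Mean R_m = (-7.4 + 11.2 + 6.7 − 5.5 − 4.5) / 5 = 0.1000%
Σ(R_i − R̄_i)(R_m − R̄_m) = 273.0500  ⇒  Cov = 273.0500 / 4 = 68.2625
Σ(R_m − R̄_m)² = 275.5400  ⇒  Var(R_m) = 275.5400 / 4 = 68.8850
β = Cov / Var(R_m) = 68.2625 / 68.8850 = 0.9910
MRP = 9.5% − 4.7% = 4.80%
E(R) = R_f + β × MRP = 4.7% + 0.9910 × 4.8% = 9.46%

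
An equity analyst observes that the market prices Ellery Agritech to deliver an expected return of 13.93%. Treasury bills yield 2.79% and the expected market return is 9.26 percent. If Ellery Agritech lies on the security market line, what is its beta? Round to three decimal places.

MRP = 9.26% − 2.79% = 6.47%
β = (E(R) − R_f) / MRP = (13.93% − 2.79%) / 6.47% = 11.14% / 6.47% = 1.722

1.722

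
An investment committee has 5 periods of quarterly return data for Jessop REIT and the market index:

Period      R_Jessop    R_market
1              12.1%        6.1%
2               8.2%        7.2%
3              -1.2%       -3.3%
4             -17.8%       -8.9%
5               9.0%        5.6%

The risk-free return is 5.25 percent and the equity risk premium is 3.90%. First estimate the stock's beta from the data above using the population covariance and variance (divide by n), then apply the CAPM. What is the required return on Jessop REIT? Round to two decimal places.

11.67%

Mean R_i = (12.1 + 8.2 − 1.2 − 17.8 + 9.0) / 5 = 2.0600%
Mean R_m = (6.1 + 7.2 − 3.3 − 8.9 + 5.6) / 5 = 1.3400%
Σ(R_i − R̄_i)(R_m − R̄_m) = 331.8280  ⇒  Cov = 331.8280 / 5 = 66.3656
Σ(R_m − R̄_m)² = 201.5320  ⇒  Var(R_m) = 201.5320 / 5 = 40.3064
β = Cov / Var(R_m) = 66.3656 / 40.3064 = 1.6465
E(R) = R_f + β × MRP = 5.25% + 1.6465 × 3.90% = 11.67%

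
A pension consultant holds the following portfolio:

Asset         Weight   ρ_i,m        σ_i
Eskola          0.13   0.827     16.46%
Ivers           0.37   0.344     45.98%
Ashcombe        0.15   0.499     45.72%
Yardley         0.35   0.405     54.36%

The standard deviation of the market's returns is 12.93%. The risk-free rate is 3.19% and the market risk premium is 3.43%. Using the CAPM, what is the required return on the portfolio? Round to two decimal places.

8.16%

β_Eskola = 0.827 × 16.46% / 12.93% = 1.0528
β_Ivers = 0.344 × 45.98% / 12.93% = 1.2233
β_Ashcombe = 0.499 × 45.72% / 12.93% = 1.7644
β_Yardley = 0.405 × 54.36% / 12.93% = 1.7027
β_P = Σ w_i β_i = 0.13×1.0528 + 0.37×1.2233 + 0.15×1.7644 + 0.35×1.7027 = 1.4501
E(R_P) = R_f + β_P × MRP = 3.19% + 1.4501 × 3.43% = 8.16%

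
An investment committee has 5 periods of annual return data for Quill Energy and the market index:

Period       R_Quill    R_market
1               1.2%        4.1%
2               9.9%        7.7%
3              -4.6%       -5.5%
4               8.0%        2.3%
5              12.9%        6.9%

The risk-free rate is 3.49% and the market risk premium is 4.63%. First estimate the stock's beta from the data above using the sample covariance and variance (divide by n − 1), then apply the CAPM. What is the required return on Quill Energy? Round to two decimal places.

8.86%

Mean R_i = (1.2 + 9.9 − 4.6 + 8.0 + 12.9) / 5 = 5.4800%
Mean R_m = (4.1 + 7.7 − 5.5 + 2.3 + 6.9) / 5 = 3.1000%
Σ(R_i − R̄_i)(R_m − R̄_m) = 128.9200  ⇒  Cov = 128.9200 / 4 = 32.2300
Σ(R_m − R̄_m)² = 111.2000  ⇒  Var(R_m) = 111.2000 / 4 = 27.8000
β = Cov / Var(R_m) = 32.2300 / 27.8000 = 1.1594
E(R) = R_f + β × MRP = 3.49% + 1.1594 × 4.63% = 8.86%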